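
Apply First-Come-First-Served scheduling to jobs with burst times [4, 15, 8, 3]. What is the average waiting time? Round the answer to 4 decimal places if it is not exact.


FCFS order (as given): [4, 15, 8, 3]
Waiting times:
  Job 1: wait = 0
  Job 2: wait = 4
  Job 3: wait = 19
  Job 4: wait = 27
Sum of waiting times = 50
Average waiting time = 50/4 = 12.5

12.5


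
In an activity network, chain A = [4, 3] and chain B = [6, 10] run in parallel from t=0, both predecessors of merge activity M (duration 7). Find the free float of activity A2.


ES(A2) = sum of predecessors on chain A = 4
EF(A2) = ES + duration = 4 + 3 = 7
Successor of A2 is M. ES(M) = max(sum(A), sum(B)) = max(7, 16) = 16
Free float = ES(successor) - EF(current) = 16 - 7 = 9

9


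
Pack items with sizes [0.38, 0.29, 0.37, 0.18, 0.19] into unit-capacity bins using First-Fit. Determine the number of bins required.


Place items sequentially using First-Fit:
  Item 0.38 -> new Bin 1
  Item 0.29 -> Bin 1 (now 0.67)
  Item 0.37 -> new Bin 2
  Item 0.18 -> Bin 1 (now 0.85)
  Item 0.19 -> Bin 2 (now 0.56)
Total bins used = 2

2


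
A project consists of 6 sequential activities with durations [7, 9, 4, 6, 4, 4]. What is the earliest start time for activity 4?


Activity 4 starts after activities 1 through 3 complete.
Predecessor durations: [7, 9, 4]
ES = 7 + 9 + 4 = 20

20


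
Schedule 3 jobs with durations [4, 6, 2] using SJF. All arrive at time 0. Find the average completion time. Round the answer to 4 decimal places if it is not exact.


SJF order (ascending): [2, 4, 6]
Completion times:
  Job 1: burst=2, C=2
  Job 2: burst=4, C=6
  Job 3: burst=6, C=12
Average completion = 20/3 = 6.6667

6.6667


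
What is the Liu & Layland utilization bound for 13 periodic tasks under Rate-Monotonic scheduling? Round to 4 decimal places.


Compute 2^(1/13) = 1.0547660765
Subtract 1: 1.0547660765 - 1 = 0.0547660765
Multiply by n: 13 * 0.0547660765 = 0.7119589945
Round to 4 dp: 0.7120

0.7120


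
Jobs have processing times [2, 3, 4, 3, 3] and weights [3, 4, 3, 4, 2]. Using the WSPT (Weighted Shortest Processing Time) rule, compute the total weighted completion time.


Compute p/w ratios and sort ascending (WSPT): [(2, 3), (3, 4), (3, 4), (4, 3), (3, 2)]
Compute weighted completion times:
  Job (p=2,w=3): C=2, w*C=3*2=6
  Job (p=3,w=4): C=5, w*C=4*5=20
  Job (p=3,w=4): C=8, w*C=4*8=32
  Job (p=4,w=3): C=12, w*C=3*12=36
  Job (p=3,w=2): C=15, w*C=2*15=30
Total weighted completion time = 124

124


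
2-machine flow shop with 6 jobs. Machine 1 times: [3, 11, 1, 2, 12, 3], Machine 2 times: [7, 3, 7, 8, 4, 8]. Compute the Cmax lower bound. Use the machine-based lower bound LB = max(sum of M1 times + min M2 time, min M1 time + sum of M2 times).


LB1 = sum(M1 times) + min(M2 times) = 32 + 3 = 35
LB2 = min(M1 times) + sum(M2 times) = 1 + 37 = 38
Lower bound = max(LB1, LB2) = max(35, 38) = 38

38


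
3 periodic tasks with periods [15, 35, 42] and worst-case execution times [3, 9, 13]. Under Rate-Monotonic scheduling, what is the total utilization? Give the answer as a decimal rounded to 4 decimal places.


Compute individual utilizations (exact fractions):
  Task 1: C/T = 3/15 = 1/5 (approx. 0.2)
  Task 2: C/T = 9/35 (approx. 0.2571)
  Task 3: C/T = 13/42 (approx. 0.3095)
Total utilization U = 1/5 + 9/35 + 13/42 = 23/30
Rounded to 4 decimal places: U = 0.7667
RM (Liu & Layland) bound for 3 tasks = 0.779763; compare with U = 23/30 (approx. 0.766667)
U <= bound, so schedulable by RM sufficient condition.

0.7667


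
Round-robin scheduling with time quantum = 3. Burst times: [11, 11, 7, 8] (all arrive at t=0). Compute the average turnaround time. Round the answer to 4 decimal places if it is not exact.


Time quantum = 3
Execution trace:
  J1 runs 3 units, time = 3
  J2 runs 3 units, time = 6
  J3 runs 3 units, time = 9
  J4 runs 3 units, time = 12
  J1 runs 3 units, time = 15
  J2 runs 3 units, time = 18
  J3 runs 3 units, time = 21
  J4 runs 3 units, time = 24
  J1 runs 3 units, time = 27
  J2 runs 3 units, time = 30
  J3 runs 1 units, time = 31
  J4 runs 2 units, time = 33
  J1 runs 2 units, time = 35
  J2 runs 2 units, time = 37
Finish times: [35, 37, 31, 33]
Average turnaround = 136/4 = 34.0

34.0


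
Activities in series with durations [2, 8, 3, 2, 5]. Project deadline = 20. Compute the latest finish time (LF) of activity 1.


LF(activity 1) = deadline - sum of successor durations
Successors: activities 2 through 5 with durations [8, 3, 2, 5]
Sum of successor durations = 18
LF = 20 - 18 = 2

2


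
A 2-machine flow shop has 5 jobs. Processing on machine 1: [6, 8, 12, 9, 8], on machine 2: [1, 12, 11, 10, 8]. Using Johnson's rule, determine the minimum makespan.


Apply Johnson's rule:
  Group 1 (a <= b): [(2, 8, 12), (5, 8, 8), (4, 9, 10)]
  Group 2 (a > b): [(3, 12, 11), (1, 6, 1)]
Optimal job order: [2, 5, 4, 3, 1]
Schedule:
  Job 2: M1 done at 8, M2 done at 20
  Job 5: M1 done at 16, M2 done at 28
  Job 4: M1 done at 25, M2 done at 38
  Job 3: M1 done at 37, M2 done at 49
  Job 1: M1 done at 43, M2 done at 50
Makespan = 50

50


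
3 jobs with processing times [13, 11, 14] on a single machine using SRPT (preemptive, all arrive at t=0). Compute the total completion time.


Since all jobs arrive at t=0, SRPT equals SPT ordering.
SPT order: [11, 13, 14]
Completion times:
  Job 1: p=11, C=11
  Job 2: p=13, C=24
  Job 3: p=14, C=38
Total completion time = 11 + 24 + 38 = 73

73


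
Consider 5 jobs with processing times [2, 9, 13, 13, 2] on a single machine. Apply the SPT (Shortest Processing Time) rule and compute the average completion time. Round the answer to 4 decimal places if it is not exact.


Sort jobs by processing time (SPT order): [2, 2, 9, 13, 13]
Compute completion times sequentially:
  Job 1: processing = 2, completes at 2
  Job 2: processing = 2, completes at 4
  Job 3: processing = 9, completes at 13
  Job 4: processing = 13, completes at 26
  Job 5: processing = 13, completes at 39
Sum of completion times = 84
Average completion time = 84/5 = 16.8

16.8


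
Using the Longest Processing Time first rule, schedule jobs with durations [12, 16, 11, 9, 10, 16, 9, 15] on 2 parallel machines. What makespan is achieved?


Sort jobs in decreasing order (LPT): [16, 16, 15, 12, 11, 10, 9, 9]
Assign each job to the least loaded machine:
  Machine 1: jobs [16, 15, 10, 9], load = 50
  Machine 2: jobs [16, 12, 11, 9], load = 48
Makespan = max load = 50

50


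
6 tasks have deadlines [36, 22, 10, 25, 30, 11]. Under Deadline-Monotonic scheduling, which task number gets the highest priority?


Sort tasks by relative deadline (ascending):
  Task 3: deadline = 10
  Task 6: deadline = 11
  Task 2: deadline = 22
  Task 4: deadline = 25
  Task 5: deadline = 30
  Task 1: deadline = 36
Priority order (highest first): [3, 6, 2, 4, 5, 1]
Highest priority task = 3

3


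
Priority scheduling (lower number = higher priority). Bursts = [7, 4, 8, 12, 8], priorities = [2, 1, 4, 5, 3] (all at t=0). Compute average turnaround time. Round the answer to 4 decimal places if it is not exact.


Sort by priority (ascending = highest first):
Order: [(1, 4), (2, 7), (3, 8), (4, 8), (5, 12)]
Completion times:
  Priority 1, burst=4, C=4
  Priority 2, burst=7, C=11
  Priority 3, burst=8, C=19
  Priority 4, burst=8, C=27
  Priority 5, burst=12, C=39
Average turnaround = 100/5 = 20.0

20.0


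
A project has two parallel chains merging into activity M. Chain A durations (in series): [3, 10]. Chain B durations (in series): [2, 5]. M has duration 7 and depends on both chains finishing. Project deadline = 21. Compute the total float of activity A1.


Forward pass: ES(A1) = sum of predecessors on chain A = 0
EF = ES + duration = 0 + 3 = 3
Backward pass: LF(M) = deadline = 21; LS(M) = 21 - 7 = 14
LF(A1) = LS(M) - sum(successors on chain A) = 14 - 10 = 4
LS = LF - duration = 4 - 3 = 1
Total float = LS - ES = 1 - 0 = 1

1


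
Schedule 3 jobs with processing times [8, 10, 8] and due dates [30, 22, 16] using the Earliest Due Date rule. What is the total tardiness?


Sort by due date (EDD order): [(8, 16), (10, 22), (8, 30)]
Compute completion times and tardiness:
  Job 1: p=8, d=16, C=8, tardiness=max(0,8-16)=0
  Job 2: p=10, d=22, C=18, tardiness=max(0,18-22)=0
  Job 3: p=8, d=30, C=26, tardiness=max(0,26-30)=0
Total tardiness = 0

0


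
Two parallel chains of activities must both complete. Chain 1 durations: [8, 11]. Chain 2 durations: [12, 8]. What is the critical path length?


Path A total = 8 + 11 = 19
Path B total = 12 + 8 = 20
Critical path = longest path = max(19, 20) = 20

20


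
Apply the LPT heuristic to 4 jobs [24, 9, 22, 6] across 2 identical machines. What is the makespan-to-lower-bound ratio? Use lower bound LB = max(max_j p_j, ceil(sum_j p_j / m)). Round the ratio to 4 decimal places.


LPT order: [24, 22, 9, 6]
Machine loads after assignment: [30, 31]
LPT makespan = 31
Lower bound = max(max_job, ceil(total/2)) = max(24, 31) = 31
Ratio = 31 / 31 = 1.0

1.0


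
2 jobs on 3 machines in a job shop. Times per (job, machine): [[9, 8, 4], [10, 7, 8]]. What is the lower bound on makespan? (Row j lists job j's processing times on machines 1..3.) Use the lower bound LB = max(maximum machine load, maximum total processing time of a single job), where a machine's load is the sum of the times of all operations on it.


Machine loads:
  Machine 1: 9 + 10 = 19
  Machine 2: 8 + 7 = 15
  Machine 3: 4 + 8 = 12
Max machine load = 19
Job totals:
  Job 1: 21
  Job 2: 25
Max job total = 25
Lower bound = max(19, 25) = 25

25


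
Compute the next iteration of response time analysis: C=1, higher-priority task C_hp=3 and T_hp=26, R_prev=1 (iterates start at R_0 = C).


R_next = C + ceil(R_prev / T_hp) * C_hp
ceil(1 / 26) = ceil(0.0385) = 1
Interference = 1 * 3 = 3
R_next = 1 + 3 = 4

4


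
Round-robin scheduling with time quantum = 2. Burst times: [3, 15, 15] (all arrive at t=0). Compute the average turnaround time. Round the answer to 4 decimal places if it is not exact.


Time quantum = 2
Execution trace:
  J1 runs 2 units, time = 2
  J2 runs 2 units, time = 4
  J3 runs 2 units, time = 6
  J1 runs 1 units, time = 7
  J2 runs 2 units, time = 9
  J3 runs 2 units, time = 11
  J2 runs 2 units, time = 13
  J3 runs 2 units, time = 15
  J2 runs 2 units, time = 17
  J3 runs 2 units, time = 19
  J2 runs 2 units, time = 21
  J3 runs 2 units, time = 23
  J2 runs 2 units, time = 25
  J3 runs 2 units, time = 27
  J2 runs 2 units, time = 29
  J3 runs 2 units, time = 31
  J2 runs 1 units, time = 32
  J3 runs 1 units, time = 33
Finish times: [7, 32, 33]
Average turnaround = 72/3 = 24.0

24.0


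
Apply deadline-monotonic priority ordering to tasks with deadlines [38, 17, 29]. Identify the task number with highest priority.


Sort tasks by relative deadline (ascending):
  Task 2: deadline = 17
  Task 3: deadline = 29
  Task 1: deadline = 38
Priority order (highest first): [2, 3, 1]
Highest priority task = 2

2


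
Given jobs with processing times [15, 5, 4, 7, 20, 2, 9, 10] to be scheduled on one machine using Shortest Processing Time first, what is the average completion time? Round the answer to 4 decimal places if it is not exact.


Sort jobs by processing time (SPT order): [2, 4, 5, 7, 9, 10, 15, 20]
Compute completion times sequentially:
  Job 1: processing = 2, completes at 2
  Job 2: processing = 4, completes at 6
  Job 3: processing = 5, completes at 11
  Job 4: processing = 7, completes at 18
  Job 5: processing = 9, completes at 27
  Job 6: processing = 10, completes at 37
  Job 7: processing = 15, completes at 52
  Job 8: processing = 20, completes at 72
Sum of completion times = 225
Average completion time = 225/8 = 28.125

28.125


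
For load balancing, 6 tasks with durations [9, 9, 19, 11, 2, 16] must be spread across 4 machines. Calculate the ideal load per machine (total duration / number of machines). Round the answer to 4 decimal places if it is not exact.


Total processing time = 9 + 9 + 19 + 11 + 2 + 16 = 66
Number of machines = 4
Ideal balanced load = 66 / 4 = 16.5

16.5


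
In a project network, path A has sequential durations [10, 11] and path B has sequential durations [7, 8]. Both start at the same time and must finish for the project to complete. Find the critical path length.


Path A total = 10 + 11 = 21
Path B total = 7 + 8 = 15
Critical path = longest path = max(21, 15) = 21

21


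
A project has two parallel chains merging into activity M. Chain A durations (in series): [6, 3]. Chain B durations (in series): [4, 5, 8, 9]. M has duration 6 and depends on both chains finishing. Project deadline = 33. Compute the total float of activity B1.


Forward pass: ES(B1) = sum of predecessors on chain B = 0
EF = ES + duration = 0 + 4 = 4
Backward pass: LF(M) = deadline = 33; LS(M) = 33 - 6 = 27
LF(B1) = LS(M) - sum(successors on chain B) = 27 - 22 = 5
LS = LF - duration = 5 - 4 = 1
Total float = LS - ES = 1 - 0 = 1

1


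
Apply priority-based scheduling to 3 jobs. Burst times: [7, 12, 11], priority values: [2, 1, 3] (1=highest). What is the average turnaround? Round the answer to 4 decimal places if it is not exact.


Sort by priority (ascending = highest first):
Order: [(1, 12), (2, 7), (3, 11)]
Completion times:
  Priority 1, burst=12, C=12
  Priority 2, burst=7, C=19
  Priority 3, burst=11, C=30
Average turnaround = 61/3 = 20.3333

20.3333


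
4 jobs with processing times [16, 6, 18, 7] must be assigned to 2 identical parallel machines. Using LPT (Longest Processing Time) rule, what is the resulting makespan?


Sort jobs in decreasing order (LPT): [18, 16, 7, 6]
Assign each job to the least loaded machine:
  Machine 1: jobs [18, 6], load = 24
  Machine 2: jobs [16, 7], load = 23
Makespan = max load = 24

24


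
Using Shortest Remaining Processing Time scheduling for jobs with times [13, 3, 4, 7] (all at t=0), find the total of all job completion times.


Since all jobs arrive at t=0, SRPT equals SPT ordering.
SPT order: [3, 4, 7, 13]
Completion times:
  Job 1: p=3, C=3
  Job 2: p=4, C=7
  Job 3: p=7, C=14
  Job 4: p=13, C=27
Total completion time = 3 + 7 + 14 + 27 = 51

51


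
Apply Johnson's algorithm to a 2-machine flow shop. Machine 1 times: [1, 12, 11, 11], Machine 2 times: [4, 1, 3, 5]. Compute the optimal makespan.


Apply Johnson's rule:
  Group 1 (a <= b): [(1, 1, 4)]
  Group 2 (a > b): [(4, 11, 5), (3, 11, 3), (2, 12, 1)]
Optimal job order: [1, 4, 3, 2]
Schedule:
  Job 1: M1 done at 1, M2 done at 5
  Job 4: M1 done at 12, M2 done at 17
  Job 3: M1 done at 23, M2 done at 26
  Job 2: M1 done at 35, M2 done at 36
Makespan = 36

36


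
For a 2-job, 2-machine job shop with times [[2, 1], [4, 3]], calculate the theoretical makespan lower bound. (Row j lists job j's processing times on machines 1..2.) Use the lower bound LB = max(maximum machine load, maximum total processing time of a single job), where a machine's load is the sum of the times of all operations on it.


Machine loads:
  Machine 1: 2 + 4 = 6
  Machine 2: 1 + 3 = 4
Max machine load = 6
Job totals:
  Job 1: 3
  Job 2: 7
Max job total = 7
Lower bound = max(6, 7) = 7

7


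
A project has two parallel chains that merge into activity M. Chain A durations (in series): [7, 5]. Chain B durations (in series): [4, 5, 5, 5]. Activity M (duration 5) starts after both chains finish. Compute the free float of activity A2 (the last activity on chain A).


ES(A2) = sum of predecessors on chain A = 7
EF(A2) = ES + duration = 7 + 5 = 12
Successor of A2 is M. ES(M) = max(sum(A), sum(B)) = max(12, 19) = 19
Free float = ES(successor) - EF(current) = 19 - 12 = 7

7


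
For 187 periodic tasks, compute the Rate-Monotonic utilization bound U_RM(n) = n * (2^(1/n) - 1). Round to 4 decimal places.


Compute 2^(1/187) = 1.0037135476
Subtract 1: 1.0037135476 - 1 = 0.0037135476
Multiply by n: 187 * 0.0037135476 = 0.6944334012
Round to 4 dp: 0.6944

0.6944


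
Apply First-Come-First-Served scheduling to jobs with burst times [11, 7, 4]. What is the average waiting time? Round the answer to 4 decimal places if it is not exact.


FCFS order (as given): [11, 7, 4]
Waiting times:
  Job 1: wait = 0
  Job 2: wait = 11
  Job 3: wait = 18
Sum of waiting times = 29
Average waiting time = 29/3 = 9.6667

9.6667


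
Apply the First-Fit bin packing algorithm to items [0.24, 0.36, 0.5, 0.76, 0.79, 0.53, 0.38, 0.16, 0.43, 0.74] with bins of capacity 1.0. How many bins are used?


Place items sequentially using First-Fit:
  Item 0.24 -> new Bin 1
  Item 0.36 -> Bin 1 (now 0.6)
  Item 0.5 -> new Bin 2
  Item 0.76 -> new Bin 3
  Item 0.79 -> new Bin 4
  Item 0.53 -> new Bin 5
  Item 0.38 -> Bin 1 (now 0.98)
  Item 0.16 -> Bin 2 (now 0.66)
  Item 0.43 -> Bin 5 (now 0.96)
  Item 0.74 -> new Bin 6
Total bins used = 6

6


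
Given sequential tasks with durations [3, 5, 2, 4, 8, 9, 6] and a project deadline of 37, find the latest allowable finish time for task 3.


LF(activity 3) = deadline - sum of successor durations
Successors: activities 4 through 7 with durations [4, 8, 9, 6]
Sum of successor durations = 27
LF = 37 - 27 = 10

10


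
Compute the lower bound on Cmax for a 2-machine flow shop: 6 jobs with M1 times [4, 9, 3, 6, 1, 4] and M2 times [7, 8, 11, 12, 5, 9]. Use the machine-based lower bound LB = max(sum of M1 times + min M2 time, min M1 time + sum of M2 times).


LB1 = sum(M1 times) + min(M2 times) = 27 + 5 = 32
LB2 = min(M1 times) + sum(M2 times) = 1 + 52 = 53
Lower bound = max(LB1, LB2) = max(32, 53) = 53

53


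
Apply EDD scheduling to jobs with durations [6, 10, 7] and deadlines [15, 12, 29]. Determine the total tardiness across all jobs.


Sort by due date (EDD order): [(10, 12), (6, 15), (7, 29)]
Compute completion times and tardiness:
  Job 1: p=10, d=12, C=10, tardiness=max(0,10-12)=0
  Job 2: p=6, d=15, C=16, tardiness=max(0,16-15)=1
  Job 3: p=7, d=29, C=23, tardiness=max(0,23-29)=0
Total tardiness = 1

1


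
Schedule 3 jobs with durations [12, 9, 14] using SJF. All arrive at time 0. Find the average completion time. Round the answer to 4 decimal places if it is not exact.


SJF order (ascending): [9, 12, 14]
Completion times:
  Job 1: burst=9, C=9
  Job 2: burst=12, C=21
  Job 3: burst=14, C=35
Average completion = 65/3 = 21.6667

21.6667


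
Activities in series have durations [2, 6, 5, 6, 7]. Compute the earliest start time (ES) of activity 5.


Activity 5 starts after activities 1 through 4 complete.
Predecessor durations: [2, 6, 5, 6]
ES = 2 + 6 + 5 + 6 = 19

19


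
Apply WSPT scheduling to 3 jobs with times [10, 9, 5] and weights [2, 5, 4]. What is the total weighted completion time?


Compute p/w ratios and sort ascending (WSPT): [(5, 4), (9, 5), (10, 2)]
Compute weighted completion times:
  Job (p=5,w=4): C=5, w*C=4*5=20
  Job (p=9,w=5): C=14, w*C=5*14=70
  Job (p=10,w=2): C=24, w*C=2*24=48
Total weighted completion time = 138

138


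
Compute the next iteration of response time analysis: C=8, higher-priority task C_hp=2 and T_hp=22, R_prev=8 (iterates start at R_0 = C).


R_next = C + ceil(R_prev / T_hp) * C_hp
ceil(8 / 22) = ceil(0.3636) = 1
Interference = 1 * 2 = 2
R_next = 8 + 2 = 10

10


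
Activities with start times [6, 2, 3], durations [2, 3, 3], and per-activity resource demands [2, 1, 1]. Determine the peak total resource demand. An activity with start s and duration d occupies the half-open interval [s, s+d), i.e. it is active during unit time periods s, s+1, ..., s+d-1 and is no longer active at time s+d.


Each activity i is active on [start_i, start_i + duration_i).
Compute total resource usage per time slot:
  t=0: active resources = [], total = 0
  t=1: active resources = [], total = 0
  t=2: active resources = [1], total = 1
  t=3: active resources = [1, 1], total = 2
  t=4: active resources = [1, 1], total = 2
  t=5: active resources = [1], total = 1
  t=6: active resources = [2], total = 2
  t=7: active resources = [2], total = 2
Peak resource demand = 2

2


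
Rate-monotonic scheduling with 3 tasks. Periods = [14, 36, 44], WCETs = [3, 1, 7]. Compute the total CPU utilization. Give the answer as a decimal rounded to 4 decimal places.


Compute individual utilizations (exact fractions):
  Task 1: C/T = 3/14 (approx. 0.2143)
  Task 2: C/T = 1/36 (approx. 0.0278)
  Task 3: C/T = 7/44 (approx. 0.1591)
Total utilization U = 3/14 + 1/36 + 7/44 = 278/693
Rounded to 4 decimal places: U = 0.4012
RM (Liu & Layland) bound for 3 tasks = 0.779763; compare with U = 278/693 (approx. 0.401154)
U <= bound, so schedulable by RM sufficient condition.

0.4012


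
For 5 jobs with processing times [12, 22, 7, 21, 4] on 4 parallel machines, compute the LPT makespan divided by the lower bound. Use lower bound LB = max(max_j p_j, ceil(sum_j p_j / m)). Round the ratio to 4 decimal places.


LPT order: [22, 21, 12, 7, 4]
Machine loads after assignment: [22, 21, 12, 11]
LPT makespan = 22
Lower bound = max(max_job, ceil(total/4)) = max(22, 17) = 22
Ratio = 22 / 22 = 1.0

1.0


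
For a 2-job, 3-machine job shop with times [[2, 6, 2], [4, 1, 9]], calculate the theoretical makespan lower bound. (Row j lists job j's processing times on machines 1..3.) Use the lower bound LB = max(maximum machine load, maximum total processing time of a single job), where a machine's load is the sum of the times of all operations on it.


Machine loads:
  Machine 1: 2 + 4 = 6
  Machine 2: 6 + 1 = 7
  Machine 3: 2 + 9 = 11
Max machine load = 11
Job totals:
  Job 1: 10
  Job 2: 14
Max job total = 14
Lower bound = max(11, 14) = 14

14


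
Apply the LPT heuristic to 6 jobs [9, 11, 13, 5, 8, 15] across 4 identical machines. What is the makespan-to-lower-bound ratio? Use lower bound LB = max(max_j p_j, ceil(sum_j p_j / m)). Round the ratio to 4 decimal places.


LPT order: [15, 13, 11, 9, 8, 5]
Machine loads after assignment: [15, 13, 16, 17]
LPT makespan = 17
Lower bound = max(max_job, ceil(total/4)) = max(15, 16) = 16
Ratio = 17 / 16 = 1.0625

1.0625


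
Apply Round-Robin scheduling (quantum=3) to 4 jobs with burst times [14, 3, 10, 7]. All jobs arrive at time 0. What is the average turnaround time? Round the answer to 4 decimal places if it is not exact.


Time quantum = 3
Execution trace:
  J1 runs 3 units, time = 3
  J2 runs 3 units, time = 6
  J3 runs 3 units, time = 9
  J4 runs 3 units, time = 12
  J1 runs 3 units, time = 15
  J3 runs 3 units, time = 18
  J4 runs 3 units, time = 21
  J1 runs 3 units, time = 24
  J3 runs 3 units, time = 27
  J4 runs 1 units, time = 28
  J1 runs 3 units, time = 31
  J3 runs 1 units, time = 32
  J1 runs 2 units, time = 34
Finish times: [34, 6, 32, 28]
Average turnaround = 100/4 = 25.0

25.0


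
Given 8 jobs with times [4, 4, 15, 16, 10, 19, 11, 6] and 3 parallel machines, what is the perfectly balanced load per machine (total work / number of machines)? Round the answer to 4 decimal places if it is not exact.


Total processing time = 4 + 4 + 15 + 16 + 10 + 19 + 11 + 6 = 85
Number of machines = 3
Ideal balanced load = 85 / 3 = 28.3333

28.3333


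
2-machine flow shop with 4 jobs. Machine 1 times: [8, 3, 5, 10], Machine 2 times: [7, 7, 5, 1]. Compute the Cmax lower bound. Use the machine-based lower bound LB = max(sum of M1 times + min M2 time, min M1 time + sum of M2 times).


LB1 = sum(M1 times) + min(M2 times) = 26 + 1 = 27
LB2 = min(M1 times) + sum(M2 times) = 3 + 20 = 23
Lower bound = max(LB1, LB2) = max(27, 23) = 27

27


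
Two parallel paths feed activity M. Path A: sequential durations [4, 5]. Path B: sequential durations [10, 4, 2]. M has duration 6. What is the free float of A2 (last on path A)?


ES(A2) = sum of predecessors on chain A = 4
EF(A2) = ES + duration = 4 + 5 = 9
Successor of A2 is M. ES(M) = max(sum(A), sum(B)) = max(9, 16) = 16
Free float = ES(successor) - EF(current) = 16 - 9 = 7

7


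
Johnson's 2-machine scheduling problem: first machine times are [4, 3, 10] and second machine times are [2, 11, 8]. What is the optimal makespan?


Apply Johnson's rule:
  Group 1 (a <= b): [(2, 3, 11)]
  Group 2 (a > b): [(3, 10, 8), (1, 4, 2)]
Optimal job order: [2, 3, 1]
Schedule:
  Job 2: M1 done at 3, M2 done at 14
  Job 3: M1 done at 13, M2 done at 22
  Job 1: M1 done at 17, M2 done at 24
Makespan = 24

24


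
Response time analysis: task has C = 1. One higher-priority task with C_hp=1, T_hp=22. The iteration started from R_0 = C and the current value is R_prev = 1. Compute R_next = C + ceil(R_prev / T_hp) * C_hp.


R_next = C + ceil(R_prev / T_hp) * C_hp
ceil(1 / 22) = ceil(0.0455) = 1
Interference = 1 * 1 = 1
R_next = 1 + 1 = 2

2


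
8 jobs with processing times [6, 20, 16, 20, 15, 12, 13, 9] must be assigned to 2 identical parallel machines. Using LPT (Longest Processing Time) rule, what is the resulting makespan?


Sort jobs in decreasing order (LPT): [20, 20, 16, 15, 13, 12, 9, 6]
Assign each job to the least loaded machine:
  Machine 1: jobs [20, 16, 12, 9], load = 57
  Machine 2: jobs [20, 15, 13, 6], load = 54
Makespan = max load = 57

57


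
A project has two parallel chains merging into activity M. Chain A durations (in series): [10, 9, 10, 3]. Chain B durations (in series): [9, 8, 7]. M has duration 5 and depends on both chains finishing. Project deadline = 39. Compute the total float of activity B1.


Forward pass: ES(B1) = sum of predecessors on chain B = 0
EF = ES + duration = 0 + 9 = 9
Backward pass: LF(M) = deadline = 39; LS(M) = 39 - 5 = 34
LF(B1) = LS(M) - sum(successors on chain B) = 34 - 15 = 19
LS = LF - duration = 19 - 9 = 10
Total float = LS - ES = 10 - 0 = 10

10


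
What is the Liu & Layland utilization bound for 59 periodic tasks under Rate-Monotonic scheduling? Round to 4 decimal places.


Compute 2^(1/59) = 1.0118175391
Subtract 1: 1.0118175391 - 1 = 0.0118175391
Multiply by n: 59 * 0.0118175391 = 0.6972348069
Round to 4 dp: 0.6972

0.6972


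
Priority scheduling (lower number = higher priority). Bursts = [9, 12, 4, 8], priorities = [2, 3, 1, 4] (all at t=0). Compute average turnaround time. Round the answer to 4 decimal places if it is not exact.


Sort by priority (ascending = highest first):
Order: [(1, 4), (2, 9), (3, 12), (4, 8)]
Completion times:
  Priority 1, burst=4, C=4
  Priority 2, burst=9, C=13
  Priority 3, burst=12, C=25
  Priority 4, burst=8, C=33
Average turnaround = 75/4 = 18.75

18.75


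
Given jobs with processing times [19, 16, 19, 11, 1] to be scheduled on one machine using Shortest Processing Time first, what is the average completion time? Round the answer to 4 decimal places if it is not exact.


Sort jobs by processing time (SPT order): [1, 11, 16, 19, 19]
Compute completion times sequentially:
  Job 1: processing = 1, completes at 1
  Job 2: processing = 11, completes at 12
  Job 3: processing = 16, completes at 28
  Job 4: processing = 19, completes at 47
  Job 5: processing = 19, completes at 66
Sum of completion times = 154
Average completion time = 154/5 = 30.8

30.8


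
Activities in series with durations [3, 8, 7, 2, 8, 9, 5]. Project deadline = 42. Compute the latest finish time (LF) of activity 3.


LF(activity 3) = deadline - sum of successor durations
Successors: activities 4 through 7 with durations [2, 8, 9, 5]
Sum of successor durations = 24
LF = 42 - 24 = 18

18


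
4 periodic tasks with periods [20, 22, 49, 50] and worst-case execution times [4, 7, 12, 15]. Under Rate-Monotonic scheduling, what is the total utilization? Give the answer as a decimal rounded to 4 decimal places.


Compute individual utilizations (exact fractions):
  Task 1: C/T = 4/20 = 1/5 (approx. 0.2)
  Task 2: C/T = 7/22 (approx. 0.3182)
  Task 3: C/T = 12/49 (approx. 0.2449)
  Task 4: C/T = 15/50 = 3/10 (approx. 0.3)
Total utilization U = 1/5 + 7/22 + 12/49 + 3/10 = 573/539
Rounded to 4 decimal places: U = 1.0631
RM (Liu & Layland) bound for 4 tasks = 0.756828; compare with U = 573/539 (approx. 1.063080)
U > 1, so the task set is not schedulable (processor overloaded).

1.0631


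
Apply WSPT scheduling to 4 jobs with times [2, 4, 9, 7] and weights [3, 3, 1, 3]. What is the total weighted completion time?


Compute p/w ratios and sort ascending (WSPT): [(2, 3), (4, 3), (7, 3), (9, 1)]
Compute weighted completion times:
  Job (p=2,w=3): C=2, w*C=3*2=6
  Job (p=4,w=3): C=6, w*C=3*6=18
  Job (p=7,w=3): C=13, w*C=3*13=39
  Job (p=9,w=1): C=22, w*C=1*22=22
Total weighted completion time = 85

85


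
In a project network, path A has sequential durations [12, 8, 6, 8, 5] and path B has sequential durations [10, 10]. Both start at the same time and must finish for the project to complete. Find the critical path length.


Path A total = 12 + 8 + 6 + 8 + 5 = 39
Path B total = 10 + 10 = 20
Critical path = longest path = max(39, 20) = 39

39


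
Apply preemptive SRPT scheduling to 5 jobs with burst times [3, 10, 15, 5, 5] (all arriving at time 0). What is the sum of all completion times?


Since all jobs arrive at t=0, SRPT equals SPT ordering.
SPT order: [3, 5, 5, 10, 15]
Completion times:
  Job 1: p=3, C=3
  Job 2: p=5, C=8
  Job 3: p=5, C=13
  Job 4: p=10, C=23
  Job 5: p=15, C=38
Total completion time = 3 + 8 + 13 + 23 + 38 = 85

85


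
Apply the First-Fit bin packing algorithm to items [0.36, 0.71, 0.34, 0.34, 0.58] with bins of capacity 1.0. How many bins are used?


Place items sequentially using First-Fit:
  Item 0.36 -> new Bin 1
  Item 0.71 -> new Bin 2
  Item 0.34 -> Bin 1 (now 0.7)
  Item 0.34 -> new Bin 3
  Item 0.58 -> Bin 3 (now 0.92)
Total bins used = 3

3


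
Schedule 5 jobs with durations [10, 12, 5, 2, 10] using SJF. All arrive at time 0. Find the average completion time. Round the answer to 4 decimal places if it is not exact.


SJF order (ascending): [2, 5, 10, 10, 12]
Completion times:
  Job 1: burst=2, C=2
  Job 2: burst=5, C=7
  Job 3: burst=10, C=17
  Job 4: burst=10, C=27
  Job 5: burst=12, C=39
Average completion = 92/5 = 18.4

18.4


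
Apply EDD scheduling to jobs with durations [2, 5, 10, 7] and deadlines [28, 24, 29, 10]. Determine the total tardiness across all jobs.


Sort by due date (EDD order): [(7, 10), (5, 24), (2, 28), (10, 29)]
Compute completion times and tardiness:
  Job 1: p=7, d=10, C=7, tardiness=max(0,7-10)=0
  Job 2: p=5, d=24, C=12, tardiness=max(0,12-24)=0
  Job 3: p=2, d=28, C=14, tardiness=max(0,14-28)=0
  Job 4: p=10, d=29, C=24, tardiness=max(0,24-29)=0
Total tardiness = 0

0


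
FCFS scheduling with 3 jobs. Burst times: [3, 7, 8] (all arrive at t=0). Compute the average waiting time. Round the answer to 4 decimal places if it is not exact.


FCFS order (as given): [3, 7, 8]
Waiting times:
  Job 1: wait = 0
  Job 2: wait = 3
  Job 3: wait = 10
Sum of waiting times = 13
Average waiting time = 13/3 = 4.3333

4.3333


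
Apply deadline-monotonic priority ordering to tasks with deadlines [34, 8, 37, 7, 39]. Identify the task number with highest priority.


Sort tasks by relative deadline (ascending):
  Task 4: deadline = 7
  Task 2: deadline = 8
  Task 1: deadline = 34
  Task 3: deadline = 37
  Task 5: deadline = 39
Priority order (highest first): [4, 2, 1, 3, 5]
Highest priority task = 4

4


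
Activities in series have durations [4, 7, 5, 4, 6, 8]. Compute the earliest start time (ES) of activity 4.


Activity 4 starts after activities 1 through 3 complete.
Predecessor durations: [4, 7, 5]
ES = 4 + 7 + 5 = 16

16


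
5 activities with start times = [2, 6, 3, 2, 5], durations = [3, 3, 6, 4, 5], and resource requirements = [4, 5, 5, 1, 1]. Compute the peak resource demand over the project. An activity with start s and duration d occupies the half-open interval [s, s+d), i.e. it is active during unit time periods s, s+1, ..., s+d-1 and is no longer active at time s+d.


Each activity i is active on [start_i, start_i + duration_i).
Compute total resource usage per time slot:
  t=0: active resources = [], total = 0
  t=1: active resources = [], total = 0
  t=2: active resources = [4, 1], total = 5
  t=3: active resources = [4, 5, 1], total = 10
  t=4: active resources = [4, 5, 1], total = 10
  t=5: active resources = [5, 1, 1], total = 7
  t=6: active resources = [5, 5, 1], total = 11
  t=7: active resources = [5, 5, 1], total = 11
  t=8: active resources = [5, 5, 1], total = 11
  t=9: active resources = [1], total = 1
Peak resource demand = 11

11


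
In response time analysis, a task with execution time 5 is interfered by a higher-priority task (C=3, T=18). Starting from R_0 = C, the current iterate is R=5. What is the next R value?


R_next = C + ceil(R_prev / T_hp) * C_hp
ceil(5 / 18) = ceil(0.2778) = 1
Interference = 1 * 3 = 3
R_next = 5 + 3 = 8

8


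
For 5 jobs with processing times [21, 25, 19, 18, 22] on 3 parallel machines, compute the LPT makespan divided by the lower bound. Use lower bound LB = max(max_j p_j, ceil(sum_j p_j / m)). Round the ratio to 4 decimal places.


LPT order: [25, 22, 21, 19, 18]
Machine loads after assignment: [25, 40, 40]
LPT makespan = 40
Lower bound = max(max_job, ceil(total/3)) = max(25, 35) = 35
Ratio = 40 / 35 = 1.1429

1.1429


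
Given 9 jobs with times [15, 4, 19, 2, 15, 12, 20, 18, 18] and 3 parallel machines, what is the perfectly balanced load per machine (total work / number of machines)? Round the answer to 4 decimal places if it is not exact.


Total processing time = 15 + 4 + 19 + 2 + 15 + 12 + 20 + 18 + 18 = 123
Number of machines = 3
Ideal balanced load = 123 / 3 = 41.0

41.0


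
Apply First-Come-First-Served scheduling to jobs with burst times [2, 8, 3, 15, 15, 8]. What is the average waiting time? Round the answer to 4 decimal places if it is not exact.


FCFS order (as given): [2, 8, 3, 15, 15, 8]
Waiting times:
  Job 1: wait = 0
  Job 2: wait = 2
  Job 3: wait = 10
  Job 4: wait = 13
  Job 5: wait = 28
  Job 6: wait = 43
Sum of waiting times = 96
Average waiting time = 96/6 = 16.0

16.0


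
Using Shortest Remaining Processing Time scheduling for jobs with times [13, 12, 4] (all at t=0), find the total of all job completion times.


Since all jobs arrive at t=0, SRPT equals SPT ordering.
SPT order: [4, 12, 13]
Completion times:
  Job 1: p=4, C=4
  Job 2: p=12, C=16
  Job 3: p=13, C=29
Total completion time = 4 + 16 + 29 = 49

49


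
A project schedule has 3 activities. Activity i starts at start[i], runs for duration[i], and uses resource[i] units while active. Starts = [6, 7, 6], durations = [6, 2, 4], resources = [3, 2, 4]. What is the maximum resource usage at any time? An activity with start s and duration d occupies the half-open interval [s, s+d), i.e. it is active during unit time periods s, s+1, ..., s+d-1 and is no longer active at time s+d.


Each activity i is active on [start_i, start_i + duration_i).
Compute total resource usage per time slot:
  t=0: active resources = [], total = 0
  t=1: active resources = [], total = 0
  t=2: active resources = [], total = 0
  t=3: active resources = [], total = 0
  t=4: active resources = [], total = 0
  t=5: active resources = [], total = 0
  t=6: active resources = [3, 4], total = 7
  t=7: active resources = [3, 2, 4], total = 9
  t=8: active resources = [3, 2, 4], total = 9
  t=9: active resources = [3, 4], total = 7
  t=10: active resources = [3], total = 3
  t=11: active resources = [3], total = 3
Peak resource demand = 9

9


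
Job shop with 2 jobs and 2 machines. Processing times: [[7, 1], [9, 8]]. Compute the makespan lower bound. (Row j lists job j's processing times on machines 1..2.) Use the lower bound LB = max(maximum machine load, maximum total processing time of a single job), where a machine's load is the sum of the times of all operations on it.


Machine loads:
  Machine 1: 7 + 9 = 16
  Machine 2: 1 + 8 = 9
Max machine load = 16
Job totals:
  Job 1: 8
  Job 2: 17
Max job total = 17
Lower bound = max(16, 17) = 17

17


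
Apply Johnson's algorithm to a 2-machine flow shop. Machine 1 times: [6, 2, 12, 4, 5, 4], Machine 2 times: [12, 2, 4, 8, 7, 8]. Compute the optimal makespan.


Apply Johnson's rule:
  Group 1 (a <= b): [(2, 2, 2), (4, 4, 8), (6, 4, 8), (5, 5, 7), (1, 6, 12)]
  Group 2 (a > b): [(3, 12, 4)]
Optimal job order: [2, 4, 6, 5, 1, 3]
Schedule:
  Job 2: M1 done at 2, M2 done at 4
  Job 4: M1 done at 6, M2 done at 14
  Job 6: M1 done at 10, M2 done at 22
  Job 5: M1 done at 15, M2 done at 29
  Job 1: M1 done at 21, M2 done at 41
  Job 3: M1 done at 33, M2 done at 45
Makespan = 45

45


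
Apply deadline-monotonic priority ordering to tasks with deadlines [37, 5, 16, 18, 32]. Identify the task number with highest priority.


Sort tasks by relative deadline (ascending):
  Task 2: deadline = 5
  Task 3: deadline = 16
  Task 4: deadline = 18
  Task 5: deadline = 32
  Task 1: deadline = 37
Priority order (highest first): [2, 3, 4, 5, 1]
Highest priority task = 2

2


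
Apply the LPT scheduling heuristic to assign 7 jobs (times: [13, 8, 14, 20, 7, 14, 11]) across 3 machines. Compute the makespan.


Sort jobs in decreasing order (LPT): [20, 14, 14, 13, 11, 8, 7]
Assign each job to the least loaded machine:
  Machine 1: jobs [20, 8], load = 28
  Machine 2: jobs [14, 13], load = 27
  Machine 3: jobs [14, 11, 7], load = 32
Makespan = max load = 32

32


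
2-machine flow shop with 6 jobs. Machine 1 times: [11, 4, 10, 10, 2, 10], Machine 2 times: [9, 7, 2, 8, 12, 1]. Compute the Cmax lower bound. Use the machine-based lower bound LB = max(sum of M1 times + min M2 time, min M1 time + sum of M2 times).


LB1 = sum(M1 times) + min(M2 times) = 47 + 1 = 48
LB2 = min(M1 times) + sum(M2 times) = 2 + 39 = 41
Lower bound = max(LB1, LB2) = max(48, 41) = 48

48


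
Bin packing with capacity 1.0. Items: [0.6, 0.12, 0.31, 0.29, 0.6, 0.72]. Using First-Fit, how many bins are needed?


Place items sequentially using First-Fit:
  Item 0.6 -> new Bin 1
  Item 0.12 -> Bin 1 (now 0.72)
  Item 0.31 -> new Bin 2
  Item 0.29 -> Bin 2 (now 0.6)
  Item 0.6 -> new Bin 3
  Item 0.72 -> new Bin 4
Total bins used = 4

4


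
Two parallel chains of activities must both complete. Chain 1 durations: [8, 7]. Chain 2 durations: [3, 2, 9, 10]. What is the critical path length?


Path A total = 8 + 7 = 15
Path B total = 3 + 2 + 9 + 10 = 24
Critical path = longest path = max(15, 24) = 24

24


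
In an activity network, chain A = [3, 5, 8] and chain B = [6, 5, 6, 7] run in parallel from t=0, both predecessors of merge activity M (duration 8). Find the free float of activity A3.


ES(A3) = sum of predecessors on chain A = 8
EF(A3) = ES + duration = 8 + 8 = 16
Successor of A3 is M. ES(M) = max(sum(A), sum(B)) = max(16, 24) = 24
Free float = ES(successor) - EF(current) = 24 - 16 = 8

8


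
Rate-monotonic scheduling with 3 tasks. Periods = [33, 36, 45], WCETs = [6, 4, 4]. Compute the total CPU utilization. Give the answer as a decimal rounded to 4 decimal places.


Compute individual utilizations (exact fractions):
  Task 1: C/T = 6/33 = 2/11 (approx. 0.1818)
  Task 2: C/T = 4/36 = 1/9 (approx. 0.1111)
  Task 3: C/T = 4/45 (approx. 0.0889)
Total utilization U = 2/11 + 1/9 + 4/45 = 21/55
Rounded to 4 decimal places: U = 0.3818
RM (Liu & Layland) bound for 3 tasks = 0.779763; compare with U = 21/55 (approx. 0.381818)
U <= bound, so schedulable by RM sufficient condition.

0.3818


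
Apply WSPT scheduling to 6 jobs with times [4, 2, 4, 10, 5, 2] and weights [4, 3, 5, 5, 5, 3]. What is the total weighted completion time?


Compute p/w ratios and sort ascending (WSPT): [(2, 3), (2, 3), (4, 5), (4, 4), (5, 5), (10, 5)]
Compute weighted completion times:
  Job (p=2,w=3): C=2, w*C=3*2=6
  Job (p=2,w=3): C=4, w*C=3*4=12
  Job (p=4,w=5): C=8, w*C=5*8=40
  Job (p=4,w=4): C=12, w*C=4*12=48
  Job (p=5,w=5): C=17, w*C=5*17=85
  Job (p=10,w=5): C=27, w*C=5*27=135
Total weighted completion time = 326

326


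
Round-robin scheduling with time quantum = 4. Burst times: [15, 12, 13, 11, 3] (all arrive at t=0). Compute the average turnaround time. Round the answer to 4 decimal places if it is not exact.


Time quantum = 4
Execution trace:
  J1 runs 4 units, time = 4
  J2 runs 4 units, time = 8
  J3 runs 4 units, time = 12
  J4 runs 4 units, time = 16
  J5 runs 3 units, time = 19
  J1 runs 4 units, time = 23
  J2 runs 4 units, time = 27
  J3 runs 4 units, time = 31
  J4 runs 4 units, time = 35
  J1 runs 4 units, time = 39
  J2 runs 4 units, time = 43
  J3 runs 4 units, time = 47
  J4 runs 3 units, time = 50
  J1 runs 3 units, time = 53
  J3 runs 1 units, time = 54
Finish times: [53, 43, 54, 50, 19]
Average turnaround = 219/5 = 43.8

43.8
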